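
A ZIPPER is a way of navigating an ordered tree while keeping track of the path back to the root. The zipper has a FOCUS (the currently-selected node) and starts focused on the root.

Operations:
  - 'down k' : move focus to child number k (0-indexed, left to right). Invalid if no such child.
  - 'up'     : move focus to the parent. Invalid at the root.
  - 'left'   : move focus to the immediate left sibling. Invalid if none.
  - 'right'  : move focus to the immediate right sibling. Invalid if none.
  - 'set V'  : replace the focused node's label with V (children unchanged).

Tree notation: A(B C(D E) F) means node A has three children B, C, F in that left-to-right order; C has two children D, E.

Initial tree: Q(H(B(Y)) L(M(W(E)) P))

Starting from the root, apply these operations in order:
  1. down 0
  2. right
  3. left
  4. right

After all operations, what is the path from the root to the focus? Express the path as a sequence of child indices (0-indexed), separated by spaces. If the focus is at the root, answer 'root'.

Answer: 1

Derivation:
Step 1 (down 0): focus=H path=0 depth=1 children=['B'] left=[] right=['L'] parent=Q
Step 2 (right): focus=L path=1 depth=1 children=['M', 'P'] left=['H'] right=[] parent=Q
Step 3 (left): focus=H path=0 depth=1 children=['B'] left=[] right=['L'] parent=Q
Step 4 (right): focus=L path=1 depth=1 children=['M', 'P'] left=['H'] right=[] parent=Q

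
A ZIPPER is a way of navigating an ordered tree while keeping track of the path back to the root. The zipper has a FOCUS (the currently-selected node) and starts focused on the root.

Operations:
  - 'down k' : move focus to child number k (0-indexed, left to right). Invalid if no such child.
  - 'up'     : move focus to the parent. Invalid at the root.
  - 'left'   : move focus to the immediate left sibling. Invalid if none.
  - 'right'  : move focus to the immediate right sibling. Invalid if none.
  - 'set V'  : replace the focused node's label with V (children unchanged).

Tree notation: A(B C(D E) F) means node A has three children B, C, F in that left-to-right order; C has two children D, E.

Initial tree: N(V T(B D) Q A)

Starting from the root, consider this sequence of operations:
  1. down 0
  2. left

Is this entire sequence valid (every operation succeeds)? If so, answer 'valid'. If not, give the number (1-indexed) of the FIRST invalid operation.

Step 1 (down 0): focus=V path=0 depth=1 children=[] left=[] right=['T', 'Q', 'A'] parent=N
Step 2 (left): INVALID

Answer: 2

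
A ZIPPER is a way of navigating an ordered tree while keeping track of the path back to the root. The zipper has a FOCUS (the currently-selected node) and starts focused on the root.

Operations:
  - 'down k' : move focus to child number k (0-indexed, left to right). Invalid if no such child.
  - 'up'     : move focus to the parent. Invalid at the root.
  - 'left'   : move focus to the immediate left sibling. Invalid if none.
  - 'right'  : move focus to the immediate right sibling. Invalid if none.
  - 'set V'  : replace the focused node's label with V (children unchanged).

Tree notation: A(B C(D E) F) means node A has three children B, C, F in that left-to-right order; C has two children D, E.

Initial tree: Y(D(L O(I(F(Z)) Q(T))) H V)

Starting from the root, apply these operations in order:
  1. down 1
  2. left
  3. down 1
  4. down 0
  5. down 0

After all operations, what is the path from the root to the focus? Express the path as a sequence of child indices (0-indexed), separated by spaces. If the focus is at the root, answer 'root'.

Answer: 0 1 0 0

Derivation:
Step 1 (down 1): focus=H path=1 depth=1 children=[] left=['D'] right=['V'] parent=Y
Step 2 (left): focus=D path=0 depth=1 children=['L', 'O'] left=[] right=['H', 'V'] parent=Y
Step 3 (down 1): focus=O path=0/1 depth=2 children=['I', 'Q'] left=['L'] right=[] parent=D
Step 4 (down 0): focus=I path=0/1/0 depth=3 children=['F'] left=[] right=['Q'] parent=O
Step 5 (down 0): focus=F path=0/1/0/0 depth=4 children=['Z'] left=[] right=[] parent=I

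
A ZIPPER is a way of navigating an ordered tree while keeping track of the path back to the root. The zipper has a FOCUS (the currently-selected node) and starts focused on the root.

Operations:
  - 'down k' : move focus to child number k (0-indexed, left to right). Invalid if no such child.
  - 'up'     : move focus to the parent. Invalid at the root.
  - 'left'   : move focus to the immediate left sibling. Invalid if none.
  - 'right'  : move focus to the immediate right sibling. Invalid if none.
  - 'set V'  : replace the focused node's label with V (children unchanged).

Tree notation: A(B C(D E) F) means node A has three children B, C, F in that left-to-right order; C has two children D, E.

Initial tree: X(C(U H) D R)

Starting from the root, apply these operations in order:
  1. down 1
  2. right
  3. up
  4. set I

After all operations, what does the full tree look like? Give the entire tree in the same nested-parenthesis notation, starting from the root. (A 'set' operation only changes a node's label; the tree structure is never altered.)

Step 1 (down 1): focus=D path=1 depth=1 children=[] left=['C'] right=['R'] parent=X
Step 2 (right): focus=R path=2 depth=1 children=[] left=['C', 'D'] right=[] parent=X
Step 3 (up): focus=X path=root depth=0 children=['C', 'D', 'R'] (at root)
Step 4 (set I): focus=I path=root depth=0 children=['C', 'D', 'R'] (at root)

Answer: I(C(U H) D R)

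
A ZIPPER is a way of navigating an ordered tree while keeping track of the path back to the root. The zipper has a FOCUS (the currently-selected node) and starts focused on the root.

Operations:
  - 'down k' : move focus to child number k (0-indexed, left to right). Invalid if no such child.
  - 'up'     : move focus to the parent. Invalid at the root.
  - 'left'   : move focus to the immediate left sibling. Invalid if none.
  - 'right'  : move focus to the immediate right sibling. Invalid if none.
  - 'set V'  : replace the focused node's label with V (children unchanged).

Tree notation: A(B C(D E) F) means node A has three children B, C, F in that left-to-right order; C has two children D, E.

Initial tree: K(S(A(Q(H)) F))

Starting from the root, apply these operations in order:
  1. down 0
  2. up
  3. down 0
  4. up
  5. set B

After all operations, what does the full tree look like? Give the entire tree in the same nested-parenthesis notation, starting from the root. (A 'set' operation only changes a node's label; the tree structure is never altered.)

Step 1 (down 0): focus=S path=0 depth=1 children=['A', 'F'] left=[] right=[] parent=K
Step 2 (up): focus=K path=root depth=0 children=['S'] (at root)
Step 3 (down 0): focus=S path=0 depth=1 children=['A', 'F'] left=[] right=[] parent=K
Step 4 (up): focus=K path=root depth=0 children=['S'] (at root)
Step 5 (set B): focus=B path=root depth=0 children=['S'] (at root)

Answer: B(S(A(Q(H)) F))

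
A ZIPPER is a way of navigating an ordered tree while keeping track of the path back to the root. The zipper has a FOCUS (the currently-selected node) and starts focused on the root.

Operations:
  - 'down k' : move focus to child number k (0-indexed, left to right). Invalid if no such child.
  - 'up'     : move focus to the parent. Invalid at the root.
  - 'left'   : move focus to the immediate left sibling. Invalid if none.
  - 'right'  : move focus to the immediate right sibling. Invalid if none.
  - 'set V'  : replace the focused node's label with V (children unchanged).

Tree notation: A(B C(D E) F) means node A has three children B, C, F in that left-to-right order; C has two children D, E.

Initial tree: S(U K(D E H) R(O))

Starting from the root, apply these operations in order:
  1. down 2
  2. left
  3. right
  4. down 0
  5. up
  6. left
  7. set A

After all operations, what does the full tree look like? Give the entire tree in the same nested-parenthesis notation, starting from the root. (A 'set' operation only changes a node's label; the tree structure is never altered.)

Answer: S(U A(D E H) R(O))

Derivation:
Step 1 (down 2): focus=R path=2 depth=1 children=['O'] left=['U', 'K'] right=[] parent=S
Step 2 (left): focus=K path=1 depth=1 children=['D', 'E', 'H'] left=['U'] right=['R'] parent=S
Step 3 (right): focus=R path=2 depth=1 children=['O'] left=['U', 'K'] right=[] parent=S
Step 4 (down 0): focus=O path=2/0 depth=2 children=[] left=[] right=[] parent=R
Step 5 (up): focus=R path=2 depth=1 children=['O'] left=['U', 'K'] right=[] parent=S
Step 6 (left): focus=K path=1 depth=1 children=['D', 'E', 'H'] left=['U'] right=['R'] parent=S
Step 7 (set A): focus=A path=1 depth=1 children=['D', 'E', 'H'] left=['U'] right=['R'] parent=S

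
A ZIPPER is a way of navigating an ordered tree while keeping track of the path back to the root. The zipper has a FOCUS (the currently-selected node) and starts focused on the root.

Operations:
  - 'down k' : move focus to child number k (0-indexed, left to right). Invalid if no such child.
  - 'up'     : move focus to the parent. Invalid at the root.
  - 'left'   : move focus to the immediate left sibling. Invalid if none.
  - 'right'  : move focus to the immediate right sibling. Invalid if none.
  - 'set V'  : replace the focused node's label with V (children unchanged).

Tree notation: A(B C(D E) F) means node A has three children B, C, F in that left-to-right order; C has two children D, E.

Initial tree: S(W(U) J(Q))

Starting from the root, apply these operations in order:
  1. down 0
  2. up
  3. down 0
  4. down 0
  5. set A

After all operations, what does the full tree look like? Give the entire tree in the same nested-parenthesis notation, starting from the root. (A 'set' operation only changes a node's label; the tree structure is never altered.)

Answer: S(W(A) J(Q))

Derivation:
Step 1 (down 0): focus=W path=0 depth=1 children=['U'] left=[] right=['J'] parent=S
Step 2 (up): focus=S path=root depth=0 children=['W', 'J'] (at root)
Step 3 (down 0): focus=W path=0 depth=1 children=['U'] left=[] right=['J'] parent=S
Step 4 (down 0): focus=U path=0/0 depth=2 children=[] left=[] right=[] parent=W
Step 5 (set A): focus=A path=0/0 depth=2 children=[] left=[] right=[] parent=W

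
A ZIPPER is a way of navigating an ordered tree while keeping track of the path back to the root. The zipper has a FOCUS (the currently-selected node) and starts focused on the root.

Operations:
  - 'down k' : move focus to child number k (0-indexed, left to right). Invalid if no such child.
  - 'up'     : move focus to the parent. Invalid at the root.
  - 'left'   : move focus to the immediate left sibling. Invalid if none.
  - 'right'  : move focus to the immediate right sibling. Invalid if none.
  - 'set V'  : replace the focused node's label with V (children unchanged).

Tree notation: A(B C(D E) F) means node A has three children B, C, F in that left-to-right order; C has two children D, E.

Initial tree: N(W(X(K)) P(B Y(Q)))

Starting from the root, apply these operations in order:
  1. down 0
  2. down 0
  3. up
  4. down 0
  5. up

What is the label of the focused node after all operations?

Step 1 (down 0): focus=W path=0 depth=1 children=['X'] left=[] right=['P'] parent=N
Step 2 (down 0): focus=X path=0/0 depth=2 children=['K'] left=[] right=[] parent=W
Step 3 (up): focus=W path=0 depth=1 children=['X'] left=[] right=['P'] parent=N
Step 4 (down 0): focus=X path=0/0 depth=2 children=['K'] left=[] right=[] parent=W
Step 5 (up): focus=W path=0 depth=1 children=['X'] left=[] right=['P'] parent=N

Answer: W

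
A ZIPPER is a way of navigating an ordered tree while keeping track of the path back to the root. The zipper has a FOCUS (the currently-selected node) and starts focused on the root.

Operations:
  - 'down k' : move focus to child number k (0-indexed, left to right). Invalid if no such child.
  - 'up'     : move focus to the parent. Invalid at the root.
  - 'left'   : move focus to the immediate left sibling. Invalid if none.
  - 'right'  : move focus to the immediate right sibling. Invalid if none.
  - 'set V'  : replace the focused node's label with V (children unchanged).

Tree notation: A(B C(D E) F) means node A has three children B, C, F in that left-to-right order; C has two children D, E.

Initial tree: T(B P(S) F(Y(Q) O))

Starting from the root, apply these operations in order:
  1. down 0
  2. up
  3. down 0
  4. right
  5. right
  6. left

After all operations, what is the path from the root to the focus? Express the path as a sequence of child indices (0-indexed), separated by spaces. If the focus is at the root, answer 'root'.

Answer: 1

Derivation:
Step 1 (down 0): focus=B path=0 depth=1 children=[] left=[] right=['P', 'F'] parent=T
Step 2 (up): focus=T path=root depth=0 children=['B', 'P', 'F'] (at root)
Step 3 (down 0): focus=B path=0 depth=1 children=[] left=[] right=['P', 'F'] parent=T
Step 4 (right): focus=P path=1 depth=1 children=['S'] left=['B'] right=['F'] parent=T
Step 5 (right): focus=F path=2 depth=1 children=['Y', 'O'] left=['B', 'P'] right=[] parent=T
Step 6 (left): focus=P path=1 depth=1 children=['S'] left=['B'] right=['F'] parent=T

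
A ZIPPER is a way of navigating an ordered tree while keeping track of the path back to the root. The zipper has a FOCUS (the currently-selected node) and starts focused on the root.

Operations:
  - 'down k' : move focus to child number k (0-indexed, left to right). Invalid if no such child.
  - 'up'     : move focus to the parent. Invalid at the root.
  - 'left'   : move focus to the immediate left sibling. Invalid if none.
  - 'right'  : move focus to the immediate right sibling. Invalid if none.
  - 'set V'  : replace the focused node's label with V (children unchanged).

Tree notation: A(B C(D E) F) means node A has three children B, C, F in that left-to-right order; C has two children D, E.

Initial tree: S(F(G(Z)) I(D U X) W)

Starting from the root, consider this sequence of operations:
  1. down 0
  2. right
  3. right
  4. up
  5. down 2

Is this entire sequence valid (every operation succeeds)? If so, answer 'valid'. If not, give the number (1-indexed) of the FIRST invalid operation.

Answer: valid

Derivation:
Step 1 (down 0): focus=F path=0 depth=1 children=['G'] left=[] right=['I', 'W'] parent=S
Step 2 (right): focus=I path=1 depth=1 children=['D', 'U', 'X'] left=['F'] right=['W'] parent=S
Step 3 (right): focus=W path=2 depth=1 children=[] left=['F', 'I'] right=[] parent=S
Step 4 (up): focus=S path=root depth=0 children=['F', 'I', 'W'] (at root)
Step 5 (down 2): focus=W path=2 depth=1 children=[] left=['F', 'I'] right=[] parent=S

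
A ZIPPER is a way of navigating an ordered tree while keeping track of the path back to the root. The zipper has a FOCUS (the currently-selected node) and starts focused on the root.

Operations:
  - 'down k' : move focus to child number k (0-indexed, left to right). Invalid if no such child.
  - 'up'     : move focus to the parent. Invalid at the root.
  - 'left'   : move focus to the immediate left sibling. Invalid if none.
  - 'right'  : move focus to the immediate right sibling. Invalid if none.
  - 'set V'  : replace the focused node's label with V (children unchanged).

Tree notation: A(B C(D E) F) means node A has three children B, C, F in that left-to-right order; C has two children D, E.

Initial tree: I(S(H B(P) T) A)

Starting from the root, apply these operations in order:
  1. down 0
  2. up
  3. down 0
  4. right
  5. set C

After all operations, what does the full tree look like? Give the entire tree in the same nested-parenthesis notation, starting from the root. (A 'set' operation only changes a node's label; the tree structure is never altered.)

Answer: I(S(H B(P) T) C)

Derivation:
Step 1 (down 0): focus=S path=0 depth=1 children=['H', 'B', 'T'] left=[] right=['A'] parent=I
Step 2 (up): focus=I path=root depth=0 children=['S', 'A'] (at root)
Step 3 (down 0): focus=S path=0 depth=1 children=['H', 'B', 'T'] left=[] right=['A'] parent=I
Step 4 (right): focus=A path=1 depth=1 children=[] left=['S'] right=[] parent=I
Step 5 (set C): focus=C path=1 depth=1 children=[] left=['S'] right=[] parent=I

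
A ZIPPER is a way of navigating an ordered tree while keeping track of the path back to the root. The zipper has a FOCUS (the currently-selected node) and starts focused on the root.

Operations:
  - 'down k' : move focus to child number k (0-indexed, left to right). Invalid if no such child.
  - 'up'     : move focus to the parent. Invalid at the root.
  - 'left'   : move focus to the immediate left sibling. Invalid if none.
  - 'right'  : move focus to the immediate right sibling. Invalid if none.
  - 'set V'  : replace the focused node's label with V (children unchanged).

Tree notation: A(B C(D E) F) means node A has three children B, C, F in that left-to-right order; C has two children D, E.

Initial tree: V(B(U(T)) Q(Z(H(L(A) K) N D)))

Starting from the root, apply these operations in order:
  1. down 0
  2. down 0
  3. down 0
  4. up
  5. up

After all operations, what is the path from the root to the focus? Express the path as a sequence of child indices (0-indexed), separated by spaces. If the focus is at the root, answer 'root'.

Step 1 (down 0): focus=B path=0 depth=1 children=['U'] left=[] right=['Q'] parent=V
Step 2 (down 0): focus=U path=0/0 depth=2 children=['T'] left=[] right=[] parent=B
Step 3 (down 0): focus=T path=0/0/0 depth=3 children=[] left=[] right=[] parent=U
Step 4 (up): focus=U path=0/0 depth=2 children=['T'] left=[] right=[] parent=B
Step 5 (up): focus=B path=0 depth=1 children=['U'] left=[] right=['Q'] parent=V

Answer: 0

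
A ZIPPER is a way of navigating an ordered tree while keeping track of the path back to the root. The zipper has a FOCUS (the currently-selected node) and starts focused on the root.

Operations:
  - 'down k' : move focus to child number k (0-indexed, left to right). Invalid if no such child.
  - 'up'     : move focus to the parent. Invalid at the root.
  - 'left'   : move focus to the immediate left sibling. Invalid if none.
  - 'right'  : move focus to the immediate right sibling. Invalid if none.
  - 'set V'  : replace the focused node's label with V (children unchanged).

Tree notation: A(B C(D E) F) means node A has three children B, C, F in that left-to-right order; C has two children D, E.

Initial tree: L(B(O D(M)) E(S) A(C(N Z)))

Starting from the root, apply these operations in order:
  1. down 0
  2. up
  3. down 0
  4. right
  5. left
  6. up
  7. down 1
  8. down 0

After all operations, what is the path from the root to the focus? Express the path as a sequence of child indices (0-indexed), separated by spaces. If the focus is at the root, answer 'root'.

Step 1 (down 0): focus=B path=0 depth=1 children=['O', 'D'] left=[] right=['E', 'A'] parent=L
Step 2 (up): focus=L path=root depth=0 children=['B', 'E', 'A'] (at root)
Step 3 (down 0): focus=B path=0 depth=1 children=['O', 'D'] left=[] right=['E', 'A'] parent=L
Step 4 (right): focus=E path=1 depth=1 children=['S'] left=['B'] right=['A'] parent=L
Step 5 (left): focus=B path=0 depth=1 children=['O', 'D'] left=[] right=['E', 'A'] parent=L
Step 6 (up): focus=L path=root depth=0 children=['B', 'E', 'A'] (at root)
Step 7 (down 1): focus=E path=1 depth=1 children=['S'] left=['B'] right=['A'] parent=L
Step 8 (down 0): focus=S path=1/0 depth=2 children=[] left=[] right=[] parent=E

Answer: 1 0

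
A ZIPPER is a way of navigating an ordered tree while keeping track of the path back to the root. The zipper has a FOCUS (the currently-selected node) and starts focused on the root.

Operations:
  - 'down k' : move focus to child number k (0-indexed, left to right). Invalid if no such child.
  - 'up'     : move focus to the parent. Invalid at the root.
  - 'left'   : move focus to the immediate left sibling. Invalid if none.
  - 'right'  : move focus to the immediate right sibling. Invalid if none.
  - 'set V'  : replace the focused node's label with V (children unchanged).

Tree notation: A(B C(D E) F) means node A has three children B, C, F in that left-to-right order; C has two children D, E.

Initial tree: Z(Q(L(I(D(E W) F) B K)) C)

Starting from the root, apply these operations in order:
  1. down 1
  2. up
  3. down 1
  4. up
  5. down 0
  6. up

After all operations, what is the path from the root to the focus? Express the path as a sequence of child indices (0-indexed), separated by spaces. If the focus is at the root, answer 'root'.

Answer: root

Derivation:
Step 1 (down 1): focus=C path=1 depth=1 children=[] left=['Q'] right=[] parent=Z
Step 2 (up): focus=Z path=root depth=0 children=['Q', 'C'] (at root)
Step 3 (down 1): focus=C path=1 depth=1 children=[] left=['Q'] right=[] parent=Z
Step 4 (up): focus=Z path=root depth=0 children=['Q', 'C'] (at root)
Step 5 (down 0): focus=Q path=0 depth=1 children=['L'] left=[] right=['C'] parent=Z
Step 6 (up): focus=Z path=root depth=0 children=['Q', 'C'] (at root)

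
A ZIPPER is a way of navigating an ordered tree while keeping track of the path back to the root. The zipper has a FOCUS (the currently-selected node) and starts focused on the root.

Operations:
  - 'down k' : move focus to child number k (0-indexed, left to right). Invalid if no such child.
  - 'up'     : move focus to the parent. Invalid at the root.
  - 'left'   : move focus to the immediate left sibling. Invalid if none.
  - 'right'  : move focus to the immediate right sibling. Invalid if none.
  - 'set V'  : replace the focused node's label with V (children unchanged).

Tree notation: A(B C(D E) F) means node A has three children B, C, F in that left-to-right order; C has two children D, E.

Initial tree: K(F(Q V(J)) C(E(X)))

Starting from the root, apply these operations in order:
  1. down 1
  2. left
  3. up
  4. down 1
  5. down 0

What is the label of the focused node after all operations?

Answer: E

Derivation:
Step 1 (down 1): focus=C path=1 depth=1 children=['E'] left=['F'] right=[] parent=K
Step 2 (left): focus=F path=0 depth=1 children=['Q', 'V'] left=[] right=['C'] parent=K
Step 3 (up): focus=K path=root depth=0 children=['F', 'C'] (at root)
Step 4 (down 1): focus=C path=1 depth=1 children=['E'] left=['F'] right=[] parent=K
Step 5 (down 0): focus=E path=1/0 depth=2 children=['X'] left=[] right=[] parent=C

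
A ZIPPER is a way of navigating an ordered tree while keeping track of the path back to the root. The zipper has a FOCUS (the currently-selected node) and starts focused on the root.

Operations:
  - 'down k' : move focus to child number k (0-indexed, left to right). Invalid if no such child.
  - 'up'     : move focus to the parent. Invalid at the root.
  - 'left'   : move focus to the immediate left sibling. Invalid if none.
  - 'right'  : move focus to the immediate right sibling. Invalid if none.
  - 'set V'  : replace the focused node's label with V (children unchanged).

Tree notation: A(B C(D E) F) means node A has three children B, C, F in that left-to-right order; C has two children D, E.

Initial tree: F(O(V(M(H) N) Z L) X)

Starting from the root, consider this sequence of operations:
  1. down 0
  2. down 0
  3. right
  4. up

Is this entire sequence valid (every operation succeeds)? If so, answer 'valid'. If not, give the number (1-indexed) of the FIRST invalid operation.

Step 1 (down 0): focus=O path=0 depth=1 children=['V', 'Z', 'L'] left=[] right=['X'] parent=F
Step 2 (down 0): focus=V path=0/0 depth=2 children=['M', 'N'] left=[] right=['Z', 'L'] parent=O
Step 3 (right): focus=Z path=0/1 depth=2 children=[] left=['V'] right=['L'] parent=O
Step 4 (up): focus=O path=0 depth=1 children=['V', 'Z', 'L'] left=[] right=['X'] parent=F

Answer: valid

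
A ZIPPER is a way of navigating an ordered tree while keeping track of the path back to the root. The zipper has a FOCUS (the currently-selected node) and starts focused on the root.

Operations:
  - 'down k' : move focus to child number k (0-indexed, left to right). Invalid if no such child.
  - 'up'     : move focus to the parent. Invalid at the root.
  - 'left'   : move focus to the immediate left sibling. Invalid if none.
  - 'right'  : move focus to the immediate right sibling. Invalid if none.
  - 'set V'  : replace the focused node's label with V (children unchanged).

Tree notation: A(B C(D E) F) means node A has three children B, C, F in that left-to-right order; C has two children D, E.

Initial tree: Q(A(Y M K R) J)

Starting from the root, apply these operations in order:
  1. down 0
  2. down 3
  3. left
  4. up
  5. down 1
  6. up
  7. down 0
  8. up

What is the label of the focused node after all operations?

Answer: A

Derivation:
Step 1 (down 0): focus=A path=0 depth=1 children=['Y', 'M', 'K', 'R'] left=[] right=['J'] parent=Q
Step 2 (down 3): focus=R path=0/3 depth=2 children=[] left=['Y', 'M', 'K'] right=[] parent=A
Step 3 (left): focus=K path=0/2 depth=2 children=[] left=['Y', 'M'] right=['R'] parent=A
Step 4 (up): focus=A path=0 depth=1 children=['Y', 'M', 'K', 'R'] left=[] right=['J'] parent=Q
Step 5 (down 1): focus=M path=0/1 depth=2 children=[] left=['Y'] right=['K', 'R'] parent=A
Step 6 (up): focus=A path=0 depth=1 children=['Y', 'M', 'K', 'R'] left=[] right=['J'] parent=Q
Step 7 (down 0): focus=Y path=0/0 depth=2 children=[] left=[] right=['M', 'K', 'R'] parent=A
Step 8 (up): focus=A path=0 depth=1 children=['Y', 'M', 'K', 'R'] left=[] right=['J'] parent=Q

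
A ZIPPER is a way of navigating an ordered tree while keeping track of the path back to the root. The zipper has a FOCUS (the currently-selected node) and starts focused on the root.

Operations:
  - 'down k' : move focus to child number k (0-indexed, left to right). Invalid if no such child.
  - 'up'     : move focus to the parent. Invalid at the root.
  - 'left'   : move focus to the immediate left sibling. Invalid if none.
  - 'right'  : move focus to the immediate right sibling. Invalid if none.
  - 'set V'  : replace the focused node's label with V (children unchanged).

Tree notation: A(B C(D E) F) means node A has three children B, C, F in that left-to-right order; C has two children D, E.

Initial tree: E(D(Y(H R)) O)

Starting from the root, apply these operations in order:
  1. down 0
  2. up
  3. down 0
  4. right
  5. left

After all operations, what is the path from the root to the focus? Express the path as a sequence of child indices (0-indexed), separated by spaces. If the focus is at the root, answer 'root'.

Answer: 0

Derivation:
Step 1 (down 0): focus=D path=0 depth=1 children=['Y'] left=[] right=['O'] parent=E
Step 2 (up): focus=E path=root depth=0 children=['D', 'O'] (at root)
Step 3 (down 0): focus=D path=0 depth=1 children=['Y'] left=[] right=['O'] parent=E
Step 4 (right): focus=O path=1 depth=1 children=[] left=['D'] right=[] parent=E
Step 5 (left): focus=D path=0 depth=1 children=['Y'] left=[] right=['O'] parent=E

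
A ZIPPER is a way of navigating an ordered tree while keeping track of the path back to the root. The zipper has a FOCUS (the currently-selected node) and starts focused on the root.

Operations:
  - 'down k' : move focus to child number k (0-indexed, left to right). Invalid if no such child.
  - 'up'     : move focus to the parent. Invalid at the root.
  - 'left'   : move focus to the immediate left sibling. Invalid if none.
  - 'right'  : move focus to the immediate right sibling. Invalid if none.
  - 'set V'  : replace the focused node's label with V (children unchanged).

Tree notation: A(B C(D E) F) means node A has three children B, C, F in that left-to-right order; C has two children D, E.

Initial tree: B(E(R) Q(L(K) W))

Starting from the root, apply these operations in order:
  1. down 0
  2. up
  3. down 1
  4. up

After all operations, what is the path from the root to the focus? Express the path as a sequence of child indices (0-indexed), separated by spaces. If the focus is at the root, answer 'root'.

Step 1 (down 0): focus=E path=0 depth=1 children=['R'] left=[] right=['Q'] parent=B
Step 2 (up): focus=B path=root depth=0 children=['E', 'Q'] (at root)
Step 3 (down 1): focus=Q path=1 depth=1 children=['L', 'W'] left=['E'] right=[] parent=B
Step 4 (up): focus=B path=root depth=0 children=['E', 'Q'] (at root)

Answer: root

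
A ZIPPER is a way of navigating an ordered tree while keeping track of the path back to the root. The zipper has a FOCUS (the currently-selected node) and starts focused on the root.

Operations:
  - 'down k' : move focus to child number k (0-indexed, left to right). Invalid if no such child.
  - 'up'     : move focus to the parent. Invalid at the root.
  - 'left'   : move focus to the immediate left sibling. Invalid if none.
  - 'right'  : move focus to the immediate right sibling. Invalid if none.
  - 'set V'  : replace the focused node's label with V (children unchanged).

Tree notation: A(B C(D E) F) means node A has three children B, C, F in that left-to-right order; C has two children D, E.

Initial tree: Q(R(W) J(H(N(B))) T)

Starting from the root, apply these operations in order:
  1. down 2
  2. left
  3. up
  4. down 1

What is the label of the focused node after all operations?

Step 1 (down 2): focus=T path=2 depth=1 children=[] left=['R', 'J'] right=[] parent=Q
Step 2 (left): focus=J path=1 depth=1 children=['H'] left=['R'] right=['T'] parent=Q
Step 3 (up): focus=Q path=root depth=0 children=['R', 'J', 'T'] (at root)
Step 4 (down 1): focus=J path=1 depth=1 children=['H'] left=['R'] right=['T'] parent=Q

Answer: J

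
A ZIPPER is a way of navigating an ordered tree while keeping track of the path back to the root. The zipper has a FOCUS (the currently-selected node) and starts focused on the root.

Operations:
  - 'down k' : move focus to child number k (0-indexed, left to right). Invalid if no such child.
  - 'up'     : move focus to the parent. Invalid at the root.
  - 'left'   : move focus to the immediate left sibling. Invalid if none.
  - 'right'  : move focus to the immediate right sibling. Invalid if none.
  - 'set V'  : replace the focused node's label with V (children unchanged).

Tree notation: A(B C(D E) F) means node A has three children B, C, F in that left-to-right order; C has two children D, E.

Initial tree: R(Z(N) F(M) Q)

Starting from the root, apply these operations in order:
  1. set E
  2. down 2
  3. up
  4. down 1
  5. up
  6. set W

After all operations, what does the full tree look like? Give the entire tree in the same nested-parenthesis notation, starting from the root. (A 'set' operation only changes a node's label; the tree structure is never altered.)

Answer: W(Z(N) F(M) Q)

Derivation:
Step 1 (set E): focus=E path=root depth=0 children=['Z', 'F', 'Q'] (at root)
Step 2 (down 2): focus=Q path=2 depth=1 children=[] left=['Z', 'F'] right=[] parent=E
Step 3 (up): focus=E path=root depth=0 children=['Z', 'F', 'Q'] (at root)
Step 4 (down 1): focus=F path=1 depth=1 children=['M'] left=['Z'] right=['Q'] parent=E
Step 5 (up): focus=E path=root depth=0 children=['Z', 'F', 'Q'] (at root)
Step 6 (set W): focus=W path=root depth=0 children=['Z', 'F', 'Q'] (at root)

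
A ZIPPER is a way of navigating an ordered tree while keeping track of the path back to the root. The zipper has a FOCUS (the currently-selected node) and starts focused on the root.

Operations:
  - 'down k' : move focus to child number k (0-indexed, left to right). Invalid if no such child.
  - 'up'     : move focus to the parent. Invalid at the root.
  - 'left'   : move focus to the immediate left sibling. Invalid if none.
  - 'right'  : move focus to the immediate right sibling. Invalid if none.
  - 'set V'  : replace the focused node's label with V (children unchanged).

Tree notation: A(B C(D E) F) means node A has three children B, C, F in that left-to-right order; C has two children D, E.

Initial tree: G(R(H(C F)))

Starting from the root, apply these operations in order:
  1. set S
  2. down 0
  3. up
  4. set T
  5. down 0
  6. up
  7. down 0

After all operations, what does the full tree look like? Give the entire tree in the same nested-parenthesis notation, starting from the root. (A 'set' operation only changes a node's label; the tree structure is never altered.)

Answer: T(R(H(C F)))

Derivation:
Step 1 (set S): focus=S path=root depth=0 children=['R'] (at root)
Step 2 (down 0): focus=R path=0 depth=1 children=['H'] left=[] right=[] parent=S
Step 3 (up): focus=S path=root depth=0 children=['R'] (at root)
Step 4 (set T): focus=T path=root depth=0 children=['R'] (at root)
Step 5 (down 0): focus=R path=0 depth=1 children=['H'] left=[] right=[] parent=T
Step 6 (up): focus=T path=root depth=0 children=['R'] (at root)
Step 7 (down 0): focus=R path=0 depth=1 children=['H'] left=[] right=[] parent=T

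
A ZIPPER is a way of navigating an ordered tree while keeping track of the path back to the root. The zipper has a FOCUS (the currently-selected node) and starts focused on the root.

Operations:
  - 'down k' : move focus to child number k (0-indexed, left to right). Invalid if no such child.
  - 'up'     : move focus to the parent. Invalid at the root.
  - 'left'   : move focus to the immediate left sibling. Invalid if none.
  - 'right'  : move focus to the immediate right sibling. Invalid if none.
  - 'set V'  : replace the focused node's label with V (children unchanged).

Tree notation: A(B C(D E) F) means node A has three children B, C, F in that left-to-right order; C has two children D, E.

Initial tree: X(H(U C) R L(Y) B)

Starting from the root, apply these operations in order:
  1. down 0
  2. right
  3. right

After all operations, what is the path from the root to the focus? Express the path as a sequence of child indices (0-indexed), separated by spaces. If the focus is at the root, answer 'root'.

Answer: 2

Derivation:
Step 1 (down 0): focus=H path=0 depth=1 children=['U', 'C'] left=[] right=['R', 'L', 'B'] parent=X
Step 2 (right): focus=R path=1 depth=1 children=[] left=['H'] right=['L', 'B'] parent=X
Step 3 (right): focus=L path=2 depth=1 children=['Y'] left=['H', 'R'] right=['B'] parent=X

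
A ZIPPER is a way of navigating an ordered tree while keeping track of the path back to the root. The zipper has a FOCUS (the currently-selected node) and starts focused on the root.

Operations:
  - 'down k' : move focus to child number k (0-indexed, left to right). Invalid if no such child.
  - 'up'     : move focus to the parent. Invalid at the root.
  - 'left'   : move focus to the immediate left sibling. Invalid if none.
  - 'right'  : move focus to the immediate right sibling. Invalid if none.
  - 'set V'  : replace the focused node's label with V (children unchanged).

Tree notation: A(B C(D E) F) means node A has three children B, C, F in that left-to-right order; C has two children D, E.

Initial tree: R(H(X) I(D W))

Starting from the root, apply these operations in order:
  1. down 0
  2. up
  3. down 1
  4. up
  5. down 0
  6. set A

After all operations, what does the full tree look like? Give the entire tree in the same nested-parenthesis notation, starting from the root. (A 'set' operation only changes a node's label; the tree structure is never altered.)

Step 1 (down 0): focus=H path=0 depth=1 children=['X'] left=[] right=['I'] parent=R
Step 2 (up): focus=R path=root depth=0 children=['H', 'I'] (at root)
Step 3 (down 1): focus=I path=1 depth=1 children=['D', 'W'] left=['H'] right=[] parent=R
Step 4 (up): focus=R path=root depth=0 children=['H', 'I'] (at root)
Step 5 (down 0): focus=H path=0 depth=1 children=['X'] left=[] right=['I'] parent=R
Step 6 (set A): focus=A path=0 depth=1 children=['X'] left=[] right=['I'] parent=R

Answer: R(A(X) I(D W))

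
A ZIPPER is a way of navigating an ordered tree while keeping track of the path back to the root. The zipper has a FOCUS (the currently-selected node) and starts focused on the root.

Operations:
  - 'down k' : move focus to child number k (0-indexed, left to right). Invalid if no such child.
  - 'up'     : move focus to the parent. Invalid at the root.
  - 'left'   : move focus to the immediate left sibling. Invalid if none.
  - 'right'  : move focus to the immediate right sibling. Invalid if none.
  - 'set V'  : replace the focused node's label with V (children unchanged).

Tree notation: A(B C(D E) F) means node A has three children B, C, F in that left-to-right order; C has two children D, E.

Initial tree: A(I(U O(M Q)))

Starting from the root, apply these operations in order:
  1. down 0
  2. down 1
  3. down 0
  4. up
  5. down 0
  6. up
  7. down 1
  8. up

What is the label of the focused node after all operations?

Answer: O

Derivation:
Step 1 (down 0): focus=I path=0 depth=1 children=['U', 'O'] left=[] right=[] parent=A
Step 2 (down 1): focus=O path=0/1 depth=2 children=['M', 'Q'] left=['U'] right=[] parent=I
Step 3 (down 0): focus=M path=0/1/0 depth=3 children=[] left=[] right=['Q'] parent=O
Step 4 (up): focus=O path=0/1 depth=2 children=['M', 'Q'] left=['U'] right=[] parent=I
Step 5 (down 0): focus=M path=0/1/0 depth=3 children=[] left=[] right=['Q'] parent=O
Step 6 (up): focus=O path=0/1 depth=2 children=['M', 'Q'] left=['U'] right=[] parent=I
Step 7 (down 1): focus=Q path=0/1/1 depth=3 children=[] left=['M'] right=[] parent=O
Step 8 (up): focus=O path=0/1 depth=2 children=['M', 'Q'] left=['U'] right=[] parent=I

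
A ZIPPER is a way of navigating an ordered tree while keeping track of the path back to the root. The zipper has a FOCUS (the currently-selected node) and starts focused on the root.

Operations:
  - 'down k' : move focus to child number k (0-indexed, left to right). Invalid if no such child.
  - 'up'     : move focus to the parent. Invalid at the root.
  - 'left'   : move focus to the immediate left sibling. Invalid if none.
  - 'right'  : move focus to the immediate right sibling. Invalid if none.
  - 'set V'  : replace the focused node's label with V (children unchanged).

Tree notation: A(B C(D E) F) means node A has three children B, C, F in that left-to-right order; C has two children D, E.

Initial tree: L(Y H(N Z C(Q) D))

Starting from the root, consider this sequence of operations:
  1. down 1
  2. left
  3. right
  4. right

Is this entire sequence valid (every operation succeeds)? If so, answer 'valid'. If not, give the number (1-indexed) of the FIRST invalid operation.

Step 1 (down 1): focus=H path=1 depth=1 children=['N', 'Z', 'C', 'D'] left=['Y'] right=[] parent=L
Step 2 (left): focus=Y path=0 depth=1 children=[] left=[] right=['H'] parent=L
Step 3 (right): focus=H path=1 depth=1 children=['N', 'Z', 'C', 'D'] left=['Y'] right=[] parent=L
Step 4 (right): INVALID

Answer: 4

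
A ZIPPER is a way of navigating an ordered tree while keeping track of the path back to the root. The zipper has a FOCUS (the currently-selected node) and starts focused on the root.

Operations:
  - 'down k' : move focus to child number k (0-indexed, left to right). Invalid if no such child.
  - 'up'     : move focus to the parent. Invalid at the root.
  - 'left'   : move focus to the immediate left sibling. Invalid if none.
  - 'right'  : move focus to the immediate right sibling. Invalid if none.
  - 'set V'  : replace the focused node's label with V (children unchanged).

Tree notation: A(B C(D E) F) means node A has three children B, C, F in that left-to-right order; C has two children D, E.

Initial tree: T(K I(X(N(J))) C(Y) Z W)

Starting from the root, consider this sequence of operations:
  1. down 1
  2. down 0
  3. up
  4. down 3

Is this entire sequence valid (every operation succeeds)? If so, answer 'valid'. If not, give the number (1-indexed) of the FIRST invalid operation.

Step 1 (down 1): focus=I path=1 depth=1 children=['X'] left=['K'] right=['C', 'Z', 'W'] parent=T
Step 2 (down 0): focus=X path=1/0 depth=2 children=['N'] left=[] right=[] parent=I
Step 3 (up): focus=I path=1 depth=1 children=['X'] left=['K'] right=['C', 'Z', 'W'] parent=T
Step 4 (down 3): INVALID

Answer: 4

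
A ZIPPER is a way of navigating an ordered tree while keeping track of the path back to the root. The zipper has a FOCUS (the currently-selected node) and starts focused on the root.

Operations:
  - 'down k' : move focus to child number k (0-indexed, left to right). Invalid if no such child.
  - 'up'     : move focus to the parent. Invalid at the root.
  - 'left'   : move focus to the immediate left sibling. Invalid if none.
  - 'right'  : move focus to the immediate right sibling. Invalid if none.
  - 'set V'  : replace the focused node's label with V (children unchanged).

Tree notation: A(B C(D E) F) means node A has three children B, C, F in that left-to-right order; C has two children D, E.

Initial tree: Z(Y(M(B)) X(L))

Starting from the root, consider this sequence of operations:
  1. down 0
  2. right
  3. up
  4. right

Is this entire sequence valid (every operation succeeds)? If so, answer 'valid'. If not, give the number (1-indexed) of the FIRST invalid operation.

Step 1 (down 0): focus=Y path=0 depth=1 children=['M'] left=[] right=['X'] parent=Z
Step 2 (right): focus=X path=1 depth=1 children=['L'] left=['Y'] right=[] parent=Z
Step 3 (up): focus=Z path=root depth=0 children=['Y', 'X'] (at root)
Step 4 (right): INVALID

Answer: 4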